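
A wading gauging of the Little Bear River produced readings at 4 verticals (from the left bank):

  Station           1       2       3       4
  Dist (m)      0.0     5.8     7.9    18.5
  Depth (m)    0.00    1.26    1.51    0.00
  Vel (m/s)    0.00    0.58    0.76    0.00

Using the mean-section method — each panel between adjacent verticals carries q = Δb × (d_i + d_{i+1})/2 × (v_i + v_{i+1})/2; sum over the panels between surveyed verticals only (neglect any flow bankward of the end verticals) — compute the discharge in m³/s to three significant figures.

Panel 1-2: Δb = 5.8 m, d̄ = (0.00+1.26)/2 = 0.63, v̄ = (0.00+0.58)/2 = 0.29 → q = 5.8×0.63×0.29 = 1.060 m³/s
Panel 2-3: Δb = 2.1 m, d̄ = (1.26+1.51)/2 = 1.385, v̄ = (0.58+0.76)/2 = 0.67 → q = 2.1×1.385×0.67 = 1.949 m³/s
Panel 3-4: Δb = 10.6 m, d̄ = (1.51+0.00)/2 = 0.755, v̄ = (0.76+0.00)/2 = 0.38 → q = 10.6×0.755×0.38 = 3.041 m³/s
Q = Σ q = 6.049 m³/s

6.05 m³/s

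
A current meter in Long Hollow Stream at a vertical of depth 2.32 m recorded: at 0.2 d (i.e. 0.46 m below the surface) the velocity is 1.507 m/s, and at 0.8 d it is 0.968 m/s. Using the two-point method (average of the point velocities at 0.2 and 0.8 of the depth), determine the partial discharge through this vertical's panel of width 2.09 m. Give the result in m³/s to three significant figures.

v̄ = (1.507 + 0.968) / 2 = 1.238 m/s
q = v̄ × d × w = 1.238 × 2.32 × 2.09 = 6.000 m³/s

6.00 m³/s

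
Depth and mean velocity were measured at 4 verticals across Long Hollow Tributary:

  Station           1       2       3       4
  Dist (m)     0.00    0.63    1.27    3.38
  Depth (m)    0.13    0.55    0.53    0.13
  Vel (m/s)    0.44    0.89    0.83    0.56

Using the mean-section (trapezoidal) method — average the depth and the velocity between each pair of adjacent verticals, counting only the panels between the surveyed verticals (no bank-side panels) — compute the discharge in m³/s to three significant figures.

Panel 1-2: Δb = 0.63 m, d̄ = (0.13+0.55)/2 = 0.34, v̄ = (0.44+0.89)/2 = 0.665 → q = 0.63×0.34×0.665 = 0.1424 m³/s
Panel 2-3: Δb = 0.64 m, d̄ = (0.55+0.53)/2 = 0.54, v̄ = (0.89+0.83)/2 = 0.86 → q = 0.64×0.54×0.86 = 0.2972 m³/s
Panel 3-4: Δb = 2.11 m, d̄ = (0.53+0.13)/2 = 0.33, v̄ = (0.83+0.56)/2 = 0.695 → q = 2.11×0.33×0.695 = 0.4839 m³/s
Q = Σ q = 0.9236 m³/s

0.924 m³/s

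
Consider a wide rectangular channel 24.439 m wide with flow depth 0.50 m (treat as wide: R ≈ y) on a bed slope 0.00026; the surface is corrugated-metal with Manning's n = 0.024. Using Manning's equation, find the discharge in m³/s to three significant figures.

5.17 m³/s

A = b·y = 24.439 × 0.50 = 12.22 m²
Wide channel: R ≈ y = 0.50 m
Q = (1/n)·A·R^(2/3)·S^(1/2) = (1/0.024) × 12.22 × 0.5000^(2/3) × 0.00026^(1/2) = 5.172 m³/s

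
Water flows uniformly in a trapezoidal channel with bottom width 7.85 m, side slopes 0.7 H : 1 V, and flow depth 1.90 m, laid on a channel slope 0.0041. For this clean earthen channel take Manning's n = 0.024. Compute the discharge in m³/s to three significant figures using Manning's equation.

A = (b + z·y)·y = (7.85 + 0.7×1.90)×1.90 = 17.44 m²
P = b + 2y√(1+z²) = 7.85 + 2×1.90×√(1+0.7²) = 12.49 m
R = A/P = 17.44/12.49 = 1.397 m
Q = (1/n)·A·R^(2/3)·S^(1/2) = (1/0.024) × 17.44 × 1.397^(2/3) × 0.0041^(1/2) = 58.14 m³/s

58.1 m³/s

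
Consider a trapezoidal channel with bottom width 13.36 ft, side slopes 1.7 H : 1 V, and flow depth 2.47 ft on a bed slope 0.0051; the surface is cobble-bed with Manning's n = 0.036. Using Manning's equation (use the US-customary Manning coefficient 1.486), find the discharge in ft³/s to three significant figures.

195 ft³/s

A = (b + z·y)·y = (13.36 + 1.7×2.47)×2.47 = 43.37 ft²
P = b + 2y√(1+z²) = 13.36 + 2×2.47×√(1+1.7²) = 23.10 ft
R = A/P = 43.37/23.10 = 1.877 ft
Q = (1.486/n)·A·R^(2/3)·S^(1/2) = (1.486/0.036) × 43.37 × 1.877^(2/3) × 0.0051^(1/2) = 194.6 ft³/s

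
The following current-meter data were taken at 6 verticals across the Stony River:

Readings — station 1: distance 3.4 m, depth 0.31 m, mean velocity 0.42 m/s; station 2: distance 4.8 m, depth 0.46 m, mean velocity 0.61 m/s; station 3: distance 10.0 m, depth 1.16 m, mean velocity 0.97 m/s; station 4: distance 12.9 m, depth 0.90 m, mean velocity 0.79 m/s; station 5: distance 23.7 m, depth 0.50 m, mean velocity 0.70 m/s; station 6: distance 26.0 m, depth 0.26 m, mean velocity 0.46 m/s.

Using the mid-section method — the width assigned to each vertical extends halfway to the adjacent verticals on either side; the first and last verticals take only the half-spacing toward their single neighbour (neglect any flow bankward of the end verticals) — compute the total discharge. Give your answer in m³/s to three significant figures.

12.9 m³/s

w_1 = (4.8 − 3.4)/2 = 0.7 m; q_1 = 0.42 × 0.31 × 0.7 = 0.09114 m³/s
w_2 = (10.0 − 3.4)/2 = 3.3 m; q_2 = 0.61 × 0.46 × 3.3 = 0.9260 m³/s
w_3 = (12.9 − 4.8)/2 = 4.05 m; q_3 = 0.97 × 1.16 × 4.05 = 4.557 m³/s
w_4 = (23.7 − 10.0)/2 = 6.85 m; q_4 = 0.79 × 0.90 × 6.85 = 4.870 m³/s
w_5 = (26.0 − 12.9)/2 = 6.55 m; q_5 = 0.70 × 0.50 × 6.55 = 2.293 m³/s
w_6 = (26.0 − 23.7)/2 = 1.15 m; q_6 = 0.46 × 0.26 × 1.15 = 0.1375 m³/s
Q = Σ qᵢ = 12.87 m³/s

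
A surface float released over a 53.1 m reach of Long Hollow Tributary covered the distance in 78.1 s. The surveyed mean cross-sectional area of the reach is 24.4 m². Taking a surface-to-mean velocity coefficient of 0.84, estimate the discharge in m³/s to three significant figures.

v_surface = L / t̄ = 53.1 / 78.1 = 0.6799 m/s
v_mean = 0.84 × 0.6799 = 0.5711 m/s
Q = A × v_mean = 24.4 × 0.5711 = 13.94 m³/s

13.9 m³/s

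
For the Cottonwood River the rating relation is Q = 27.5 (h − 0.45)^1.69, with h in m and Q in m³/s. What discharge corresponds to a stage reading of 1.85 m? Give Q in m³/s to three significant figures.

48.6 m³/s

Q = 27.5 × (1.85 − 0.45)^1.69 = 27.5 × 1.4^1.69 = 48.56 m³/s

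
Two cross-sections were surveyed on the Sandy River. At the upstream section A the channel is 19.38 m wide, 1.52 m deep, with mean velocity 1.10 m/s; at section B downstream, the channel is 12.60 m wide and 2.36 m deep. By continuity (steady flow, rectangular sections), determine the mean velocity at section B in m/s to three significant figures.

Q = A₁V₁ = (19.38×1.52) × 1.10 = 32.40 m³/s
A₂ = 12.60 × 2.36 = 29.74 m²
V₂ = Q/A₂ = 32.40/29.74 = 1.090 m/s

1.09 m/s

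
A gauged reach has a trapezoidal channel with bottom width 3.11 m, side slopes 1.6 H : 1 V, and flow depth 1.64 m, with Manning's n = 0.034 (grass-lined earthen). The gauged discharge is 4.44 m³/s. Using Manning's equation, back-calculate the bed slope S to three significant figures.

A = (b + z·y)·y = (3.11 + 1.6×1.64)×1.64 = 9.404 m²
P = b + 2y√(1+z²) = 3.11 + 2×1.64×√(1+1.6²) = 9.299 m
R = A/P = 9.404/9.299 = 1.011 m
S = (Q·n / (1·A·R^(2/3)))² = (4.44×0.034 / (1×9.404×1.008))² = 0.0002539

0.000254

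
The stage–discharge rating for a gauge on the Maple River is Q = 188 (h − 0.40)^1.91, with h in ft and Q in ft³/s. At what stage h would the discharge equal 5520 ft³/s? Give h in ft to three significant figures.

6.27 ft

h − h₀ = (Q/C)^(1/b) = (5520/188)^(1/1.91) = 5.868 ft
h = 0.40 + 5.868 = 6.268 ft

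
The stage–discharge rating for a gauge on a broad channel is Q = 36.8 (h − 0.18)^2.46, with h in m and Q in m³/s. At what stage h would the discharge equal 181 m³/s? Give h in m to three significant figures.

h − h₀ = (Q/C)^(1/b) = (181/36.8)^(1/2.46) = 1.911 m
h = 0.18 + 1.911 = 2.091 m

2.09 m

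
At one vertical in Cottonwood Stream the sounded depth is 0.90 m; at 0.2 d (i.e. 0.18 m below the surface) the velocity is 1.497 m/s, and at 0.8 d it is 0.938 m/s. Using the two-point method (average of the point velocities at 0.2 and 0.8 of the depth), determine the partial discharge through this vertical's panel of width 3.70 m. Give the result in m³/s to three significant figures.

v̄ = (1.497 + 0.938) / 2 = 1.218 m/s
q = v̄ × d × w = 1.218 × 0.90 × 3.70 = 4.054 m³/s

4.05 m³/s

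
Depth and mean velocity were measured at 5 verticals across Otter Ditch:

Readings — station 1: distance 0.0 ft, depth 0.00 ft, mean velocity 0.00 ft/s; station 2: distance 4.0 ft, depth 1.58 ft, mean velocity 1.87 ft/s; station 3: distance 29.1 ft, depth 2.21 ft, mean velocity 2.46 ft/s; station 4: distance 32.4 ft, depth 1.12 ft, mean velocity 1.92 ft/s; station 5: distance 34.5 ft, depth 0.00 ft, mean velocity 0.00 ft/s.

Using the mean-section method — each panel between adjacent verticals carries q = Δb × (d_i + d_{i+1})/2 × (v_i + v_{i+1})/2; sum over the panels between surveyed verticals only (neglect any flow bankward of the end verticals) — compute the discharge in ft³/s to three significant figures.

Panel 1-2: Δb = 4 ft, d̄ = (0.00+1.58)/2 = 0.79, v̄ = (0.00+1.87)/2 = 0.935 → q = 4×0.79×0.935 = 2.955 ft³/s
Panel 2-3: Δb = 25.1 ft, d̄ = (1.58+2.21)/2 = 1.895, v̄ = (1.87+2.46)/2 = 2.165 → q = 25.1×1.895×2.165 = 103.0 ft³/s
Panel 3-4: Δb = 3.3 ft, d̄ = (2.21+1.12)/2 = 1.665, v̄ = (2.46+1.92)/2 = 2.19 → q = 3.3×1.665×2.19 = 12.03 ft³/s
Panel 4-5: Δb = 2.1 ft, d̄ = (1.12+0.00)/2 = 0.56, v̄ = (1.92+0.00)/2 = 0.96 → q = 2.1×0.56×0.96 = 1.129 ft³/s
Q = Σ q = 119.1 ft³/s

119 ft³/s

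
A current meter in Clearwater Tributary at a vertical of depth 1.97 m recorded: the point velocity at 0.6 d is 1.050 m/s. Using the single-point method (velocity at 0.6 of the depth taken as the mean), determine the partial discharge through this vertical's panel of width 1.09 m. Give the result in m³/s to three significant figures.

2.25 m³/s

v̄ = v₀.₆ = 1.050 m/s
q = v̄ × d × w = 1.050 × 1.97 × 1.09 = 2.255 m³/s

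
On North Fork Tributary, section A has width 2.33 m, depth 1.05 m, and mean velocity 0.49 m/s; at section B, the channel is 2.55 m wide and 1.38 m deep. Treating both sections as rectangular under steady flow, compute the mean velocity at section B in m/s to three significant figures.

Q = A₁V₁ = (2.33×1.05) × 0.49 = 1.199 m³/s
A₂ = 2.55 × 1.38 = 3.519 m²
V₂ = Q/A₂ = 1.199/3.519 = 0.3407 m/s

0.341 m/s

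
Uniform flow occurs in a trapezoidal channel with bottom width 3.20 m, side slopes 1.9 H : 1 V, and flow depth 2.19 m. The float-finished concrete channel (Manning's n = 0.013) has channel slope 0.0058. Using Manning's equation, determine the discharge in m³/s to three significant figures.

A = (b + z·y)·y = (3.20 + 1.9×2.19)×2.19 = 16.12 m²
P = b + 2y√(1+z²) = 3.20 + 2×2.19×√(1+1.9²) = 12.60 m
R = A/P = 16.12/12.60 = 1.279 m
Q = (1/n)·A·R^(2/3)·S^(1/2) = (1/0.013) × 16.12 × 1.279^(2/3) × 0.0058^(1/2) = 111.3 m³/s

111 m³/s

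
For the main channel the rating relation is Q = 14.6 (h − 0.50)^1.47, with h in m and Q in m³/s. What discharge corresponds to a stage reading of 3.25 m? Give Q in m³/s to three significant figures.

64.6 m³/s

Q = 14.6 × (3.25 − 0.50)^1.47 = 14.6 × 2.75^1.47 = 64.59 m³/s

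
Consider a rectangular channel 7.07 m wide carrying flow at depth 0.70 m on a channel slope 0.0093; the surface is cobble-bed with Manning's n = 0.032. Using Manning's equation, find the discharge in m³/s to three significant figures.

10.4 m³/s

A = b·y = 7.07 × 0.70 = 4.949 m²
P = b + 2y = 7.07 + 2×0.70 = 8.470 m
R = A/P = 4.949/8.470 = 0.5843 m
Q = (1/n)·A·R^(2/3)·S^(1/2) = (1/0.032) × 4.949 × 0.5843^(2/3) × 0.0093^(1/2) = 10.42 m³/s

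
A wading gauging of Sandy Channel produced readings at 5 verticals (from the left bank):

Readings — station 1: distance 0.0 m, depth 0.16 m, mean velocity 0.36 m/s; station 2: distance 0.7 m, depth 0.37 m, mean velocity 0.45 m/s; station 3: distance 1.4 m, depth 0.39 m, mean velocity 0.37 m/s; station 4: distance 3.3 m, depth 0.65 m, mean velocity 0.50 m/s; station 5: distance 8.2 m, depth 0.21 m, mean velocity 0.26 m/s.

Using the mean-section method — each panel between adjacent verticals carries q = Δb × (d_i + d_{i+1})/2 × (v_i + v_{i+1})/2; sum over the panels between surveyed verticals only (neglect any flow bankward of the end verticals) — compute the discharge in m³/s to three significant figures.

Panel 1-2: Δb = 0.7 m, d̄ = (0.16+0.37)/2 = 0.265, v̄ = (0.36+0.45)/2 = 0.405 → q = 0.7×0.265×0.405 = 0.07513 m³/s
Panel 2-3: Δb = 0.7 m, d̄ = (0.37+0.39)/2 = 0.38, v̄ = (0.45+0.37)/2 = 0.41 → q = 0.7×0.38×0.41 = 0.1091 m³/s
Panel 3-4: Δb = 1.9 m, d̄ = (0.39+0.65)/2 = 0.52, v̄ = (0.37+0.50)/2 = 0.435 → q = 1.9×0.52×0.435 = 0.4298 m³/s
Panel 4-5: Δb = 4.9 m, d̄ = (0.65+0.21)/2 = 0.43, v̄ = (0.50+0.26)/2 = 0.38 → q = 4.9×0.43×0.38 = 0.8007 m³/s
Q = Σ q = 1.415 m³/s

1.41 m³/s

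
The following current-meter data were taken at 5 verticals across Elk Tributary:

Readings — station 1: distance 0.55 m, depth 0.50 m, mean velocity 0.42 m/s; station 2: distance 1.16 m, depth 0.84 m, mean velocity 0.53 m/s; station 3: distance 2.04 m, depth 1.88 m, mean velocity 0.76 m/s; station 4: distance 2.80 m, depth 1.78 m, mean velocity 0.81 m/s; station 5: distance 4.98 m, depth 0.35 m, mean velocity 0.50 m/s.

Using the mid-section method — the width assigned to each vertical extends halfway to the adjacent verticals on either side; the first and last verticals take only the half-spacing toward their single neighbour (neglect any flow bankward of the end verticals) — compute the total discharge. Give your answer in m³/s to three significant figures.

w_1 = (1.16 − 0.55)/2 = 0.305 m; q_1 = 0.42 × 0.50 × 0.305 = 0.06405 m³/s
w_2 = (2.04 − 0.55)/2 = 0.745 m; q_2 = 0.53 × 0.84 × 0.745 = 0.3317 m³/s
w_3 = (2.80 − 1.16)/2 = 0.82 m; q_3 = 0.76 × 1.88 × 0.82 = 1.172 m³/s
w_4 = (4.98 − 2.04)/2 = 1.47 m; q_4 = 0.81 × 1.78 × 1.47 = 2.119 m³/s
w_5 = (4.98 − 2.80)/2 = 1.09 m; q_5 = 0.50 × 0.35 × 1.09 = 0.1908 m³/s
Q = Σ qᵢ = 3.878 m³/s

3.88 m³/s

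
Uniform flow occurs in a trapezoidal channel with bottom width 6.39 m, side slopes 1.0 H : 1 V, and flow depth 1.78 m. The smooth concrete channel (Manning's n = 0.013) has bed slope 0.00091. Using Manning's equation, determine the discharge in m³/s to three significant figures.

A = (b + z·y)·y = (6.39 + 1.0×1.78)×1.78 = 14.54 m²
P = b + 2y√(1+z²) = 6.39 + 2×1.78×√(1+1.0²) = 11.42 m
R = A/P = 14.54/11.42 = 1.273 m
Q = (1/n)·A·R^(2/3)·S^(1/2) = (1/0.013) × 14.54 × 1.273^(2/3) × 0.00091^(1/2) = 39.64 m³/s

39.6 m³/s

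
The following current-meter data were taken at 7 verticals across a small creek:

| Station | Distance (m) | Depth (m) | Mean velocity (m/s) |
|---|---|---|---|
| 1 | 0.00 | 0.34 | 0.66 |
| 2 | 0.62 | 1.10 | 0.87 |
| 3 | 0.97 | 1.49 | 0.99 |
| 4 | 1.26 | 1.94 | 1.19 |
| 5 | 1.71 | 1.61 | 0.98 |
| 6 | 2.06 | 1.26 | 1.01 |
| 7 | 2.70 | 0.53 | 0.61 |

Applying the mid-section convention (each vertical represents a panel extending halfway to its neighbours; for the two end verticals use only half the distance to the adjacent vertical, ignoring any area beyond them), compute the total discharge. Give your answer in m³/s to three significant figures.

3.22 m³/s

w_1 = (0.62 − 0.00)/2 = 0.31 m; q_1 = 0.66 × 0.34 × 0.31 = 0.06956 m³/s
w_2 = (0.97 − 0.00)/2 = 0.485 m; q_2 = 0.87 × 1.10 × 0.485 = 0.4641 m³/s
w_3 = (1.26 − 0.62)/2 = 0.32 m; q_3 = 0.99 × 1.49 × 0.32 = 0.4720 m³/s
w_4 = (1.71 − 0.97)/2 = 0.37 m; q_4 = 1.19 × 1.94 × 0.37 = 0.8542 m³/s
w_5 = (2.06 − 1.26)/2 = 0.4 m; q_5 = 0.98 × 1.61 × 0.4 = 0.6311 m³/s
w_6 = (2.70 − 1.71)/2 = 0.495 m; q_6 = 1.01 × 1.26 × 0.495 = 0.6299 m³/s
w_7 = (2.70 − 2.06)/2 = 0.32 m; q_7 = 0.61 × 0.53 × 0.32 = 0.1035 m³/s
Q = Σ qᵢ = 3.224 m³/s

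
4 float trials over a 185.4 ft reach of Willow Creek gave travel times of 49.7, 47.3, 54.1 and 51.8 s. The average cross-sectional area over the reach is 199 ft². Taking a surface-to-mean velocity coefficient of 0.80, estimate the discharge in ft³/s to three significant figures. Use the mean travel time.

t̄ = (49.7 + 47.3 + 54.1 + 51.8) / 4 = 50.725 s
v_surface = L / t̄ = 185.4 / 50.725 = 3.655 ft/s
v_mean = 0.80 × 3.655 = 2.924 ft/s
Q = A × v_mean = 199 × 2.924 = 581.9 ft³/s

582 ft³/s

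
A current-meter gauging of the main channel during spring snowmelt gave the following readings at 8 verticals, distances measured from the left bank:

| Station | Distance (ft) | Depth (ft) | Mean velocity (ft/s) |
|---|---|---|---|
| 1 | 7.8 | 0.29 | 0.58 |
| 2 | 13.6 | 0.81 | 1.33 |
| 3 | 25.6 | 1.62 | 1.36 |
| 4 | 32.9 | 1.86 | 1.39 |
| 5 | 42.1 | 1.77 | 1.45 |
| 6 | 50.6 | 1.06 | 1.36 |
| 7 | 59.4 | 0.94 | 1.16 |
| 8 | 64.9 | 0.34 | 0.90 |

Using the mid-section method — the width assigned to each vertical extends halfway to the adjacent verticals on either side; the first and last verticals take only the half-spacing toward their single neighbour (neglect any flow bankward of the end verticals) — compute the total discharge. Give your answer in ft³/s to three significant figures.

96.5 ft³/s

w_1 = (13.6 − 7.8)/2 = 2.9 ft; q_1 = 0.58 × 0.29 × 2.9 = 0.4878 ft³/s
w_2 = (25.6 − 7.8)/2 = 8.9 ft; q_2 = 1.33 × 0.81 × 8.9 = 9.588 ft³/s
w_3 = (32.9 − 13.6)/2 = 9.65 ft; q_3 = 1.36 × 1.62 × 9.65 = 21.26 ft³/s
w_4 = (42.1 − 25.6)/2 = 8.25 ft; q_4 = 1.39 × 1.86 × 8.25 = 21.33 ft³/s
w_5 = (50.6 − 32.9)/2 = 8.85 ft; q_5 = 1.45 × 1.77 × 8.85 = 22.71 ft³/s
w_6 = (59.4 − 42.1)/2 = 8.65 ft; q_6 = 1.36 × 1.06 × 8.65 = 12.47 ft³/s
w_7 = (64.9 − 50.6)/2 = 7.15 ft; q_7 = 1.16 × 0.94 × 7.15 = 7.796 ft³/s
w_8 = (64.9 − 59.4)/2 = 2.75 ft; q_8 = 0.90 × 0.34 × 2.75 = 0.8415 ft³/s
Q = Σ qᵢ = 96.49 ft³/s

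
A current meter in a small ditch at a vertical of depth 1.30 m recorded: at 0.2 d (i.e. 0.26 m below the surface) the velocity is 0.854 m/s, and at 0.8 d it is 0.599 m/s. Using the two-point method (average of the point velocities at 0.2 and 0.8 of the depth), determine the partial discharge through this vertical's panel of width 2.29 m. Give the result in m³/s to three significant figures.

v̄ = (0.854 + 0.599) / 2 = 0.7265 m/s
q = v̄ × d × w = 0.7265 × 1.30 × 2.29 = 2.163 m³/s

2.16 m³/s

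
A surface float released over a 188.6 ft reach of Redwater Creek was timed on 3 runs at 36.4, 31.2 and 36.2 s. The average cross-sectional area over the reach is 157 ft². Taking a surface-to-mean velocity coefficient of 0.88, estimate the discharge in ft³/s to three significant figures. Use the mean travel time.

753 ft³/s

t̄ = (36.4 + 31.2 + 36.2) / 3 = 34.6 s
v_surface = L / t̄ = 188.6 / 34.6 = 5.451 ft/s
v_mean = 0.88 × 5.451 = 4.797 ft/s
Q = A × v_mean = 157 × 4.797 = 753.1 ft³/s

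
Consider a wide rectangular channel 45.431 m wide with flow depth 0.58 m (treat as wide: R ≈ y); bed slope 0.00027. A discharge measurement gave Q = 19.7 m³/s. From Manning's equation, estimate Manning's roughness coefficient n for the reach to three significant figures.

0.0153

A = b·y = 45.431 × 0.58 = 26.35 m²
Wide channel: R ≈ y = 0.58 m
n = (1/Q)·A·R^(2/3)·S^(1/2) = (1/19.7) × 26.35 × 0.6955 × 0.01643 = 0.01529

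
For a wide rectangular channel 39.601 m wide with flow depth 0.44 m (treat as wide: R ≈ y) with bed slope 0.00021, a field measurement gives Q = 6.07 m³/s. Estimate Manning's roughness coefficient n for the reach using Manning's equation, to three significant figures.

0.0241

A = b·y = 39.601 × 0.44 = 17.42 m²
Wide channel: R ≈ y = 0.44 m
n = (1/Q)·A·R^(2/3)·S^(1/2) = (1/6.07) × 17.42 × 0.5785 × 0.01449 = 0.02406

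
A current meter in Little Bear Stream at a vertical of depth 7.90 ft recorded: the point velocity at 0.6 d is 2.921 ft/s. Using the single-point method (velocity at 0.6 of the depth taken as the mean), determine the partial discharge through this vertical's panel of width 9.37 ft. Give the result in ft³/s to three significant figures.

v̄ = v₀.₆ = 2.921 ft/s
q = v̄ × d × w = 2.921 × 7.90 × 9.37 = 216.2 ft³/s

216 ft³/s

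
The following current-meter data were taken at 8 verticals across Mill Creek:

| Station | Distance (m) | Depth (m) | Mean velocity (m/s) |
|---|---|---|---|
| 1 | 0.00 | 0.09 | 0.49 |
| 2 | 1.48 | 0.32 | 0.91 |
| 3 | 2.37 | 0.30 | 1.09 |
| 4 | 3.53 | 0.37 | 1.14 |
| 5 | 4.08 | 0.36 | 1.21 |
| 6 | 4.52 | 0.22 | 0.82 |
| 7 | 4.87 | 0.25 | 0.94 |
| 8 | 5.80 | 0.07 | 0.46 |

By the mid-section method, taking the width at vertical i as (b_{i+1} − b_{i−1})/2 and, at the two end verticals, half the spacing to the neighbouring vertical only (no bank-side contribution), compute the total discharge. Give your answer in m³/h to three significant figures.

5490 m³/h

w_1 = (1.48 − 0.00)/2 = 0.74 m; q_1 = 0.49 × 0.09 × 0.74 = 0.03263 m³/s
w_2 = (2.37 − 0.00)/2 = 1.185 m; q_2 = 0.91 × 0.32 × 1.185 = 0.3451 m³/s
w_3 = (3.53 − 1.48)/2 = 1.025 m; q_3 = 1.09 × 0.30 × 1.025 = 0.3352 m³/s
w_4 = (4.08 − 2.37)/2 = 0.855 m; q_4 = 1.14 × 0.37 × 0.855 = 0.3606 m³/s
w_5 = (4.52 − 3.53)/2 = 0.495 m; q_5 = 1.21 × 0.36 × 0.495 = 0.2156 m³/s
w_6 = (4.87 − 4.08)/2 = 0.395 m; q_6 = 0.82 × 0.22 × 0.395 = 0.07126 m³/s
w_7 = (5.80 − 4.52)/2 = 0.64 m; q_7 = 0.94 × 0.25 × 0.64 = 0.1504 m³/s
w_8 = (5.80 − 4.87)/2 = 0.465 m; q_8 = 0.46 × 0.07 × 0.465 = 0.01497 m³/s
Q = Σ qᵢ = 1.526 m³/s
= 1.526 × 3600 = 5493 m³/h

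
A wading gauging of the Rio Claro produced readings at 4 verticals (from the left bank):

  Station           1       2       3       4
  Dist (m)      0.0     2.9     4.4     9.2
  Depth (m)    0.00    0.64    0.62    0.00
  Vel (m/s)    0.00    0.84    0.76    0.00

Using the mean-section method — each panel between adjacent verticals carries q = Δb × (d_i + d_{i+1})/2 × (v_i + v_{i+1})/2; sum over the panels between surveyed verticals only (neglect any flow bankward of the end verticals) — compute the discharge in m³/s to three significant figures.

Panel 1-2: Δb = 2.9 m, d̄ = (0.00+0.64)/2 = 0.32, v̄ = (0.00+0.84)/2 = 0.42 → q = 2.9×0.32×0.42 = 0.3898 m³/s
Panel 2-3: Δb = 1.5 m, d̄ = (0.64+0.62)/2 = 0.63, v̄ = (0.84+0.76)/2 = 0.8 → q = 1.5×0.63×0.8 = 0.7560 m³/s
Panel 3-4: Δb = 4.8 m, d̄ = (0.62+0.00)/2 = 0.31, v̄ = (0.76+0.00)/2 = 0.38 → q = 4.8×0.31×0.38 = 0.5654 m³/s
Q = Σ q = 1.711 m³/s

1.71 m³/s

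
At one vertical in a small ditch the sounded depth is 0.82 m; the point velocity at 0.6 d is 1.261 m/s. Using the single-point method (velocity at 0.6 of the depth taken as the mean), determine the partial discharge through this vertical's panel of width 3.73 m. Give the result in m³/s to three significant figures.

v̄ = v₀.₆ = 1.261 m/s
q = v̄ × d × w = 1.261 × 0.82 × 3.73 = 3.857 m³/s

3.86 m³/s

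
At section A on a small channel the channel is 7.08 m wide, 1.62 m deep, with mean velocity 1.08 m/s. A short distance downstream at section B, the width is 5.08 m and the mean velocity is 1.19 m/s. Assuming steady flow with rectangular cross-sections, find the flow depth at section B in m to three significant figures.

Q = A₁V₁ = (7.08×1.62) × 1.08 = 12.39 m³/s
d₂ = Q/(b₂ V₂) = 12.39/(5.08×1.19) = 2.049 m

2.05 m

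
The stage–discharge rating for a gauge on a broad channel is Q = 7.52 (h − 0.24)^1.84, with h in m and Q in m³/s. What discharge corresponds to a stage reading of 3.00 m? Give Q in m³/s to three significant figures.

48.7 m³/s

Q = 7.52 × (3.00 − 0.24)^1.84 = 7.52 × 2.76^1.84 = 48.70 m³/s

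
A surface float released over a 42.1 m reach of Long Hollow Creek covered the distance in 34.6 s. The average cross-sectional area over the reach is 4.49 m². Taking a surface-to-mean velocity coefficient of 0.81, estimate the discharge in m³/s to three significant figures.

v_surface = L / t̄ = 42.1 / 34.6 = 1.217 m/s
v_mean = 0.81 × 1.217 = 0.9856 m/s
Q = A × v_mean = 4.49 × 0.9856 = 4.425 m³/s

4.43 m³/s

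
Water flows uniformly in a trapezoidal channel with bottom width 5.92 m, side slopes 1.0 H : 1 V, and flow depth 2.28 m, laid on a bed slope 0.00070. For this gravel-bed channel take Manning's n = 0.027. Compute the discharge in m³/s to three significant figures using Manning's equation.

A = (b + z·y)·y = (5.92 + 1.0×2.28)×2.28 = 18.70 m²
P = b + 2y√(1+z²) = 5.92 + 2×2.28×√(1+1.0²) = 12.37 m
R = A/P = 18.70/12.37 = 1.512 m
Q = (1/n)·A·R^(2/3)·S^(1/2) = (1/0.027) × 18.70 × 1.512^(2/3) × 0.00070^(1/2) = 24.13 m³/s

24.1 m³/s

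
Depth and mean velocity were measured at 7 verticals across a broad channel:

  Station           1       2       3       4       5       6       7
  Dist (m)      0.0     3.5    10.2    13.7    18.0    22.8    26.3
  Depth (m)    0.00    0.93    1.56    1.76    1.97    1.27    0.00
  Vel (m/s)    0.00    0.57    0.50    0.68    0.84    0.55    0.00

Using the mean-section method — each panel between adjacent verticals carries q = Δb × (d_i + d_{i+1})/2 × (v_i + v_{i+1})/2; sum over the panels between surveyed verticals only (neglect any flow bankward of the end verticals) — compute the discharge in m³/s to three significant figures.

20.5 m³/s

Panel 1-2: Δb = 3.5 m, d̄ = (0.00+0.93)/2 = 0.465, v̄ = (0.00+0.57)/2 = 0.285 → q = 3.5×0.465×0.285 = 0.4638 m³/s
Panel 2-3: Δb = 6.7 m, d̄ = (0.93+1.56)/2 = 1.245, v̄ = (0.57+0.50)/2 = 0.535 → q = 6.7×1.245×0.535 = 4.463 m³/s
Panel 3-4: Δb = 3.5 m, d̄ = (1.56+1.76)/2 = 1.66, v̄ = (0.50+0.68)/2 = 0.59 → q = 3.5×1.66×0.59 = 3.428 m³/s
Panel 4-5: Δb = 4.3 m, d̄ = (1.76+1.97)/2 = 1.865, v̄ = (0.68+0.84)/2 = 0.76 → q = 4.3×1.865×0.76 = 6.095 m³/s
Panel 5-6: Δb = 4.8 m, d̄ = (1.97+1.27)/2 = 1.62, v̄ = (0.84+0.55)/2 = 0.695 → q = 4.8×1.62×0.695 = 5.404 m³/s
Panel 6-7: Δb = 3.5 m, d̄ = (1.27+0.00)/2 = 0.635, v̄ = (0.55+0.00)/2 = 0.275 → q = 3.5×0.635×0.275 = 0.6112 m³/s
Q = Σ q = 20.46 m³/s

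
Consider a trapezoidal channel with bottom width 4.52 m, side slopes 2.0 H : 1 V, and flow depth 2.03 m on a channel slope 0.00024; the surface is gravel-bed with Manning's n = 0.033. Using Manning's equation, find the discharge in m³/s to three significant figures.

A = (b + z·y)·y = (4.52 + 2.0×2.03)×2.03 = 17.42 m²
P = b + 2y√(1+z²) = 4.52 + 2×2.03×√(1+2.0²) = 13.60 m
R = A/P = 17.42/13.60 = 1.281 m
Q = (1/n)·A·R^(2/3)·S^(1/2) = (1/0.033) × 17.42 × 1.281^(2/3) × 0.00024^(1/2) = 9.644 m³/s

9.64 m³/s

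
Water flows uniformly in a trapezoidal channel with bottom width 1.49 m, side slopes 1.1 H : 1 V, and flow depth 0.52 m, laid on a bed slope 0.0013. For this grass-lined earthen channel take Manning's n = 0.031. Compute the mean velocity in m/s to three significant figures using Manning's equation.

A = (b + z·y)·y = (1.49 + 1.1×0.52)×0.52 = 1.072 m²
P = b + 2y√(1+z²) = 1.49 + 2×0.52×√(1+1.1²) = 3.036 m
R = A/P = 1.072/3.036 = 0.3532 m
Q = (1/n)·A·R^(2/3)·S^(1/2) = (1/0.031) × 1.072 × 0.3532^(2/3) × 0.0013^(1/2) = 0.6231 m³/s
V = Q/A = 0.6231/1.072 = 0.5811 m/s

0.581 m/s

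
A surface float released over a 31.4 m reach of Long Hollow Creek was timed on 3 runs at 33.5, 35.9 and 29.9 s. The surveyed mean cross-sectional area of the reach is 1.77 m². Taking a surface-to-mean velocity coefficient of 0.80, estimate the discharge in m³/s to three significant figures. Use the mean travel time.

1.34 m³/s

t̄ = (33.5 + 35.9 + 29.9) / 3 = 33.1 s
v_surface = L / t̄ = 31.4 / 33.1 = 0.9486 m/s
v_mean = 0.80 × 0.9486 = 0.7589 m/s
Q = A × v_mean = 1.77 × 0.7589 = 1.343 m³/s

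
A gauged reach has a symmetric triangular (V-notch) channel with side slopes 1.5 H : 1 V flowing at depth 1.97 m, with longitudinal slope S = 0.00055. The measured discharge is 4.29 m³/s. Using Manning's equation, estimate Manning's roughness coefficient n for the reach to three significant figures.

A = z·y² = 1.5×1.97² = 5.821 m²
P = 2y√(1+z²) = 2×1.97×√(1+1.5²) = 7.103 m
R = A/P = 5.821/7.103 = 0.8196 m
n = (1/Q)·A·R^(2/3)·S^(1/2) = (1/4.29) × 5.821 × 0.8758 × 0.02345 = 0.02787

0.0279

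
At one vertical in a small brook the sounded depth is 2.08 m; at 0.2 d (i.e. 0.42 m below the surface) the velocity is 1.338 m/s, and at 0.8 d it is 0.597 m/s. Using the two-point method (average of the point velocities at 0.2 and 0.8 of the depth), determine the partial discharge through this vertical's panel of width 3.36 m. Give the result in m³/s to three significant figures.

6.76 m³/s

v̄ = (1.338 + 0.597) / 2 = 0.9675 m/s
q = v̄ × d × w = 0.9675 × 2.08 × 3.36 = 6.762 m³/s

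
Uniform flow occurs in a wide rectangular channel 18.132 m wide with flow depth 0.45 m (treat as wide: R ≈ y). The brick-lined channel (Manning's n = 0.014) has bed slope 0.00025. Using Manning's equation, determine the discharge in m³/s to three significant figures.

5.41 m³/s

A = b·y = 18.132 × 0.45 = 8.159 m²
Wide channel: R ≈ y = 0.45 m
Q = (1/n)·A·R^(2/3)·S^(1/2) = (1/0.014) × 8.159 × 0.4500^(2/3) × 0.00025^(1/2) = 5.411 m³/s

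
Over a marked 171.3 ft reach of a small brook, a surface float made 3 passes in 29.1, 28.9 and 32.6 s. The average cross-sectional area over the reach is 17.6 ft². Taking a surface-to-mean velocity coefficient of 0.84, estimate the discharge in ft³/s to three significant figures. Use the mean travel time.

t̄ = (29.1 + 28.9 + 32.6) / 3 = 30.2 s
v_surface = L / t̄ = 171.3 / 30.2 = 5.672 ft/s
v_mean = 0.84 × 5.672 = 4.765 ft/s
Q = A × v_mean = 17.6 × 4.765 = 83.86 ft³/s

83.9 ft³/s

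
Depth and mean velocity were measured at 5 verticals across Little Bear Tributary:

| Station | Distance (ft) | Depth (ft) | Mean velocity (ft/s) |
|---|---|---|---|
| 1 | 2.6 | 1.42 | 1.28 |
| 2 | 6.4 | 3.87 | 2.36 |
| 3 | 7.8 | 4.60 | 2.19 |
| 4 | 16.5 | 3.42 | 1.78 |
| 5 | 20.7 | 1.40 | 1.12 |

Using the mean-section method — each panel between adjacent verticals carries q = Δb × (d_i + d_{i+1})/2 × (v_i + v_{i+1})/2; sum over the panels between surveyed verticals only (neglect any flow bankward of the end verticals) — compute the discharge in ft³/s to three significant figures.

Panel 1-2: Δb = 3.8 ft, d̄ = (1.42+3.87)/2 = 2.645, v̄ = (1.28+2.36)/2 = 1.82 → q = 3.8×2.645×1.82 = 18.29 ft³/s
Panel 2-3: Δb = 1.4 ft, d̄ = (3.87+4.60)/2 = 4.235, v̄ = (2.36+2.19)/2 = 2.275 → q = 1.4×4.235×2.275 = 13.49 ft³/s
Panel 3-4: Δb = 8.7 ft, d̄ = (4.60+3.42)/2 = 4.01, v̄ = (2.19+1.78)/2 = 1.985 → q = 8.7×4.01×1.985 = 69.25 ft³/s
Panel 4-5: Δb = 4.2 ft, d̄ = (3.42+1.40)/2 = 2.41, v̄ = (1.78+1.12)/2 = 1.45 → q = 4.2×2.41×1.45 = 14.68 ft³/s
Q = Σ q = 115.7 ft³/s

116 ft³/s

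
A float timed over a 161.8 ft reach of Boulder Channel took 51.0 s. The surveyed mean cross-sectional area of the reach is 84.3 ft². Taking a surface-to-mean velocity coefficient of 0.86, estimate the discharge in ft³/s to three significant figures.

230 ft³/s

v_surface = L / t̄ = 161.8 / 51 = 3.173 ft/s
v_mean = 0.86 × 3.173 = 2.728 ft/s
Q = A × v_mean = 84.3 × 2.728 = 230.0 ft³/s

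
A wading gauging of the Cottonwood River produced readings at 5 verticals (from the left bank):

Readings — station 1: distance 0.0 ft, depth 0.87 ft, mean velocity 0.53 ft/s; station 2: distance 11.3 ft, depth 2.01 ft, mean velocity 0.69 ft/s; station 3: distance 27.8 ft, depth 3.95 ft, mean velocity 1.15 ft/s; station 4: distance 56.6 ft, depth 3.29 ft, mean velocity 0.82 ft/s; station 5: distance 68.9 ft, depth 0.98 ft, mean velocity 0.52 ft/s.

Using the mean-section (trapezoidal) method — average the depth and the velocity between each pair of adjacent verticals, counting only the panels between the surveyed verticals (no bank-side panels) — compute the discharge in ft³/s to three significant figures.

175 ft³/s

Panel 1-2: Δb = 11.3 ft, d̄ = (0.87+2.01)/2 = 1.44, v̄ = (0.53+0.69)/2 = 0.61 → q = 11.3×1.44×0.61 = 9.926 ft³/s
Panel 2-3: Δb = 16.5 ft, d̄ = (2.01+3.95)/2 = 2.98, v̄ = (0.69+1.15)/2 = 0.92 → q = 16.5×2.98×0.92 = 45.24 ft³/s
Panel 3-4: Δb = 28.8 ft, d̄ = (3.95+3.29)/2 = 3.62, v̄ = (1.15+0.82)/2 = 0.985 → q = 28.8×3.62×0.985 = 102.7 ft³/s
Panel 4-5: Δb = 12.3 ft, d̄ = (3.29+0.98)/2 = 2.135, v̄ = (0.82+0.52)/2 = 0.67 → q = 12.3×2.135×0.67 = 17.59 ft³/s
Q = Σ q = 175.4 ft³/s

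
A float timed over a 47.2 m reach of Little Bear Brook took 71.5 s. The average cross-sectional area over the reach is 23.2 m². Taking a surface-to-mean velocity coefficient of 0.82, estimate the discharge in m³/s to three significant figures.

v_surface = L / t̄ = 47.2 / 71.5 = 0.6601 m/s
v_mean = 0.82 × 0.6601 = 0.5413 m/s
Q = A × v_mean = 23.2 × 0.5413 = 12.56 m³/s

12.6 m³/s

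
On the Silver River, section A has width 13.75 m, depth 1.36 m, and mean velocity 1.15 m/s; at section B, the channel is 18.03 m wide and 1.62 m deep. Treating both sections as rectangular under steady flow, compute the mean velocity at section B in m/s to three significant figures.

0.736 m/s

Q = A₁V₁ = (13.75×1.36) × 1.15 = 21.51 m³/s
A₂ = 18.03 × 1.62 = 29.21 m²
V₂ = Q/A₂ = 21.51/29.21 = 0.7363 m/s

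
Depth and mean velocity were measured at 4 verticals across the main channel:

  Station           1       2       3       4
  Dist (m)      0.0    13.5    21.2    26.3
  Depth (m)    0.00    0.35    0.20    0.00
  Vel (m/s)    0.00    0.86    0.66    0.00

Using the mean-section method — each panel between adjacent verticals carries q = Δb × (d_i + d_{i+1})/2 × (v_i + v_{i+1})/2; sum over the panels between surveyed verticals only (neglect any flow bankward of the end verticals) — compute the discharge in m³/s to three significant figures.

Panel 1-2: Δb = 13.5 m, d̄ = (0.00+0.35)/2 = 0.175, v̄ = (0.00+0.86)/2 = 0.43 → q = 13.5×0.175×0.43 = 1.016 m³/s
Panel 2-3: Δb = 7.7 m, d̄ = (0.35+0.20)/2 = 0.275, v̄ = (0.86+0.66)/2 = 0.76 → q = 7.7×0.275×0.76 = 1.609 m³/s
Panel 3-4: Δb = 5.1 m, d̄ = (0.20+0.00)/2 = 0.1, v̄ = (0.66+0.00)/2 = 0.33 → q = 5.1×0.1×0.33 = 0.1683 m³/s
Q = Σ q = 2.793 m³/s

2.79 m³/s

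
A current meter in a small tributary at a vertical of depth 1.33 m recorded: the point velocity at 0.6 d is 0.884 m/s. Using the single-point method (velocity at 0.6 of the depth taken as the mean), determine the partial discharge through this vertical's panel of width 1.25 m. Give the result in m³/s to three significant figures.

1.47 m³/s

v̄ = v₀.₆ = 0.884 m/s
q = v̄ × d × w = 0.8840 × 1.33 × 1.25 = 1.470 m³/s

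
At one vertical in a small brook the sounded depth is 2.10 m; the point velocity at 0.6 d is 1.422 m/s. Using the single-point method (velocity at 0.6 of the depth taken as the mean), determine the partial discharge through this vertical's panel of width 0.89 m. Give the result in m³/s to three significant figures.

2.66 m³/s

v̄ = v₀.₆ = 1.422 m/s
q = v̄ × d × w = 1.422 × 2.10 × 0.89 = 2.658 m³/s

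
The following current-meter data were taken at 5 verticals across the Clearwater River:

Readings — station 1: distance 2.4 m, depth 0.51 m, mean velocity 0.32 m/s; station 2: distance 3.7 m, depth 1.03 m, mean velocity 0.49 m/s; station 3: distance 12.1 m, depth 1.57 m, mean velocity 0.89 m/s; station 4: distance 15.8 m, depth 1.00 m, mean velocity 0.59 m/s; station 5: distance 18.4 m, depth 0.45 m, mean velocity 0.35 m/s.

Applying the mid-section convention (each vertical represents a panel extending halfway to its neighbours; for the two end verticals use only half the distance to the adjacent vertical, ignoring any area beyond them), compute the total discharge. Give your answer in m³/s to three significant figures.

w_1 = (3.7 − 2.4)/2 = 0.65 m; q_1 = 0.32 × 0.51 × 0.65 = 0.1061 m³/s
w_2 = (12.1 − 2.4)/2 = 4.85 m; q_2 = 0.49 × 1.03 × 4.85 = 2.448 m³/s
w_3 = (15.8 − 3.7)/2 = 6.05 m; q_3 = 0.89 × 1.57 × 6.05 = 8.454 m³/s
w_4 = (18.4 − 12.1)/2 = 3.15 m; q_4 = 0.59 × 1.00 × 3.15 = 1.859 m³/s
w_5 = (18.4 − 15.8)/2 = 1.3 m; q_5 = 0.35 × 0.45 × 1.3 = 0.2048 m³/s
Q = Σ qᵢ = 13.07 m³/s

13.1 m³/s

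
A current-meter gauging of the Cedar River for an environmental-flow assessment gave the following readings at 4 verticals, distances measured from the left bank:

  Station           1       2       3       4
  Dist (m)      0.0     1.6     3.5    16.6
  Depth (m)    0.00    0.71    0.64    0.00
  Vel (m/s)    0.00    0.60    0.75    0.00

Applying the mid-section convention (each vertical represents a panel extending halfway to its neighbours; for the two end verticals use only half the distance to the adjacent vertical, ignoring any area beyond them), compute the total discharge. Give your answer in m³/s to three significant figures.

w_2 = (3.5 − 0.0)/2 = 1.75 m; q_2 = 0.60 × 0.71 × 1.75 = 0.7455 m³/s
w_3 = (16.6 − 1.6)/2 = 7.5 m; q_3 = 0.75 × 0.64 × 7.5 = 3.600 m³/s
Stations 1, 4 contribute zero (depth or velocity is 0).
Q = Σ qᵢ = 4.346 m³/s

4.35 m³/s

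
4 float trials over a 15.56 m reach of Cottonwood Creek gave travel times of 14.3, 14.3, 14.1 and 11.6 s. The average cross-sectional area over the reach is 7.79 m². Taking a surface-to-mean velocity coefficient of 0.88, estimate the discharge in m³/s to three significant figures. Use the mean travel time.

7.86 m³/s

t̄ = (14.3 + 14.3 + 14.1 + 11.6) / 4 = 13.575 s
v_surface = L / t̄ = 15.56 / 13.575 = 1.146 m/s
v_mean = 0.88 × 1.146 = 1.009 m/s
Q = A × v_mean = 7.79 × 1.009 = 7.858 m³/s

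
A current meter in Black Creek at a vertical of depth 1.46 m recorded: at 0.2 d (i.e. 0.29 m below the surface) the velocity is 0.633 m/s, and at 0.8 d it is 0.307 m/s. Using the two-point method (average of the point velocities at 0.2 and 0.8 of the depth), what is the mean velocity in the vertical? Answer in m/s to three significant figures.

0.470 m/s

v̄ = (0.633 + 0.307) / 2 = 0.4700 m/s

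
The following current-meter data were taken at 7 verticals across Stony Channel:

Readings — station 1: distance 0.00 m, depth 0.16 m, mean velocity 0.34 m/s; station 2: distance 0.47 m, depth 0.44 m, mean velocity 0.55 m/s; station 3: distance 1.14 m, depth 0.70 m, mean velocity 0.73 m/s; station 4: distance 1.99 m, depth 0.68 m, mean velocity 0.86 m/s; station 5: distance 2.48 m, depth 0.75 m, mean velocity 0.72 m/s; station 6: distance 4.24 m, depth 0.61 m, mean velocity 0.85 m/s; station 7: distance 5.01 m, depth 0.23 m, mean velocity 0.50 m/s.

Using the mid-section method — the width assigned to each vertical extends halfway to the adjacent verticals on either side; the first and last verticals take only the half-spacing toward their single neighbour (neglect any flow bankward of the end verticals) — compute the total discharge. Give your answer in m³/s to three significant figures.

2.24 m³/s

w_1 = (0.47 − 0.00)/2 = 0.235 m; q_1 = 0.34 × 0.16 × 0.235 = 0.01278 m³/s
w_2 = (1.14 − 0.00)/2 = 0.57 m; q_2 = 0.55 × 0.44 × 0.57 = 0.1379 m³/s
w_3 = (1.99 − 0.47)/2 = 0.76 m; q_3 = 0.73 × 0.70 × 0.76 = 0.3884 m³/s
w_4 = (2.48 − 1.14)/2 = 0.67 m; q_4 = 0.86 × 0.68 × 0.67 = 0.3918 m³/s
w_5 = (4.24 − 1.99)/2 = 1.125 m; q_5 = 0.72 × 0.75 × 1.125 = 0.6075 m³/s
w_6 = (5.01 − 2.48)/2 = 1.265 m; q_6 = 0.85 × 0.61 × 1.265 = 0.6559 m³/s
w_7 = (5.01 − 4.24)/2 = 0.385 m; q_7 = 0.50 × 0.23 × 0.385 = 0.04428 m³/s
Q = Σ qᵢ = 2.239 m³/s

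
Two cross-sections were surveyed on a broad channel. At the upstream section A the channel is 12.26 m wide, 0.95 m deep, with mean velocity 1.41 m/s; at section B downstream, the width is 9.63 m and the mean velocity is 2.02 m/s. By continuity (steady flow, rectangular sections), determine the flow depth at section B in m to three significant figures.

0.844 m

Q = A₁V₁ = (12.26×0.95) × 1.41 = 16.42 m³/s
d₂ = Q/(b₂ V₂) = 16.42/(9.63×2.02) = 0.8442 m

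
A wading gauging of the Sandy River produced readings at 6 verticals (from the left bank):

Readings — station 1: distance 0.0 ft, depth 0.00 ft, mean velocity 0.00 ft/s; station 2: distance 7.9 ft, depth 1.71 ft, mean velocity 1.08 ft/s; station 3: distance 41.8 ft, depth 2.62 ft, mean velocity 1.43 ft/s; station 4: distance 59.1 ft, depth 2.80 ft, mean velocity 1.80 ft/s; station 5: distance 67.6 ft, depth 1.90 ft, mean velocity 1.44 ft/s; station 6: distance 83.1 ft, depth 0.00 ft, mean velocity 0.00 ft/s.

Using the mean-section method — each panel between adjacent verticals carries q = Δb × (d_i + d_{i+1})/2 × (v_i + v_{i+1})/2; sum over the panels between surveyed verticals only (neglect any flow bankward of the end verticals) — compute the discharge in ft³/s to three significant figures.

Panel 1-2: Δb = 7.9 ft, d̄ = (0.00+1.71)/2 = 0.855, v̄ = (0.00+1.08)/2 = 0.54 → q = 7.9×0.855×0.54 = 3.647 ft³/s
Panel 2-3: Δb = 33.9 ft, d̄ = (1.71+2.62)/2 = 2.165, v̄ = (1.08+1.43)/2 = 1.255 → q = 33.9×2.165×1.255 = 92.11 ft³/s
Panel 3-4: Δb = 17.3 ft, d̄ = (2.62+2.80)/2 = 2.71, v̄ = (1.43+1.80)/2 = 1.615 → q = 17.3×2.71×1.615 = 75.72 ft³/s
Panel 4-5: Δb = 8.5 ft, d̄ = (2.80+1.90)/2 = 2.35, v̄ = (1.80+1.44)/2 = 1.62 → q = 8.5×2.35×1.62 = 32.36 ft³/s
Panel 5-6: Δb = 15.5 ft, d̄ = (1.90+0.00)/2 = 0.95, v̄ = (1.44+0.00)/2 = 0.72 → q = 15.5×0.95×0.72 = 10.60 ft³/s
Q = Σ q = 214.4 ft³/s

214 ft³/s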